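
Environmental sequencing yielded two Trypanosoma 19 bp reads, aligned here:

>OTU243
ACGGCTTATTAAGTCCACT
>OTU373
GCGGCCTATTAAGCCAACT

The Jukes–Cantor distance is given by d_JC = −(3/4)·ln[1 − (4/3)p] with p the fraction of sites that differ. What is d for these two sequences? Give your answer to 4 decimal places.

Mismatches occur at site 1 (A↔G), site 6 (T↔C), site 14 (T↔C), site 16 (C↔A).
p = 4/19 = 0.210526.
d = −0.75 · ln(1 − (4/3)·0.210526) = −0.75 · ln(0.719299) = −0.75 · (-0.329478) = 0.2471.

0.2471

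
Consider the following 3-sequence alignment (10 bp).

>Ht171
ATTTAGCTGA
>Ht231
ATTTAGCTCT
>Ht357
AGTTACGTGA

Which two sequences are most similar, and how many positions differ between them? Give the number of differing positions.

Pairwise Hamming distances:
  Ht171 vs Ht231: 2
  Ht171 vs Ht357: 3
  Ht231 vs Ht357: 5
The smallest is 2, between Ht171 and Ht231.

2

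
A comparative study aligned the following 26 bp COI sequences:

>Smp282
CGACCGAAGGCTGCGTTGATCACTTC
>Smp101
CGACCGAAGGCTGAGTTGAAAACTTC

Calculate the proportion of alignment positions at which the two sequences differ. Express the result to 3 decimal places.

0.115

Mismatches occur at site 14 (C↔A), site 20 (T↔A), site 21 (C↔A).
There are 3 differences over 26 sites, so p = 3/26 = 0.115.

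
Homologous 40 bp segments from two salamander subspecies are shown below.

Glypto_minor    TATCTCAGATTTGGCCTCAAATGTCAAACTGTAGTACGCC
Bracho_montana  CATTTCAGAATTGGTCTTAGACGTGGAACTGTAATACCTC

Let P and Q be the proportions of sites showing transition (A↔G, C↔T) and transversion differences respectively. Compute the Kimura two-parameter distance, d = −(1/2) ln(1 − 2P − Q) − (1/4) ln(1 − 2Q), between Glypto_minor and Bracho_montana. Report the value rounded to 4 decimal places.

0.4128

The sequences differ at positions 1 (T/C, transition), 4 (C/T, transition), 10 (T/A, transversion), 15 (C/T, transition), 18 (C/T, transition), 20 (A/G, transition), 22 (T/C, transition), 25 (C/G, transversion), 26 (A/G, transition), 34 (G/A, transition), 38 (G/C, transversion), 39 (C/T, transition).
Of the 12 differences, 9 transitions and 3 transversions over 40 sites: P = 9/40 = 0.225000, Q = 3/40 = 0.075000.
d = −0.5·ln(0.475000) − 0.25·ln(0.850000) = −0.5·(-0.744440) − 0.25·(-0.162519) = 0.4128.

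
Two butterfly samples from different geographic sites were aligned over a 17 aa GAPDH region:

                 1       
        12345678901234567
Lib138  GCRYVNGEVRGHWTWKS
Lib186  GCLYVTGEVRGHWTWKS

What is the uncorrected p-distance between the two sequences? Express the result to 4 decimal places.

Differing sites — 3:R/L; 6:N/T.
There are 2 differences over 17 sites, so p = 2/17 = 0.1176.

0.1176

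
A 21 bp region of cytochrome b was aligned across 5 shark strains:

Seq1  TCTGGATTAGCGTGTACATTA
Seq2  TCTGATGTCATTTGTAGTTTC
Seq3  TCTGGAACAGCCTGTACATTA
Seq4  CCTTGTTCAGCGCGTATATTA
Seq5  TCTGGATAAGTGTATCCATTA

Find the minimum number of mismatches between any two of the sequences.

3

Pairwise Hamming distances:
  Seq1 vs Seq2: 10
  Seq1 vs Seq3: 3
  Seq1 vs Seq4: 6
  Seq1 vs Seq5: 4
  Seq2 vs Seq3: 11
  Seq2 vs Seq4: 13
  Seq2 vs Seq5: 12
  Seq3 vs Seq4: 7
  Seq3 vs Seq5: 6
  Seq4 vs Seq5: 9
The smallest is 3, between Seq1 and Seq3.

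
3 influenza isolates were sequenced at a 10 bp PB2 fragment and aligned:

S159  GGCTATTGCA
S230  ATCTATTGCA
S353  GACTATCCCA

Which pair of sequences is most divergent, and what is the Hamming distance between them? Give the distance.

4

Pairwise Hamming distances:
  S159 vs S230: 2
  S159 vs S353: 3
  S230 vs S353: 4
The largest is 4, between S230 and S353.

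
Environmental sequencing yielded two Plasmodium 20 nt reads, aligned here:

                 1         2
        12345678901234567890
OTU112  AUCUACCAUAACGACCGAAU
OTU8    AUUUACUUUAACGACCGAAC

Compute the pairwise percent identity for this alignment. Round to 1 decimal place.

80.0%

Differing sites — 3:C/U; 7:C/U; 8:A/U; 20:U/C.
16 of the 20 sites match, so the percent identity is 16/20 × 100 = 80.0%.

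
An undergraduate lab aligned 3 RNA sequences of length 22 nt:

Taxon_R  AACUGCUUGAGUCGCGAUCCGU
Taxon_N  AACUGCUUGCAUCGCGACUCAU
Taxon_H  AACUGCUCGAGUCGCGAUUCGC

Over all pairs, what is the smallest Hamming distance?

Pairwise Hamming distances:
  Taxon_R vs Taxon_N: 5
  Taxon_R vs Taxon_H: 3
  Taxon_N vs Taxon_H: 6
The smallest is 3, between Taxon_R and Taxon_H.

3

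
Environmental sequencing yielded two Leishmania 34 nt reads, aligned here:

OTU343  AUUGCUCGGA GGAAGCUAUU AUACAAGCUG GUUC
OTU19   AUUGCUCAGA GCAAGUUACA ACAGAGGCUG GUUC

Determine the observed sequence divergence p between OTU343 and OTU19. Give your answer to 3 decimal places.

0.235

The sequences differ at positions 8 (G/A), 12 (G/C), 16 (C/U), 19 (U/C), 20 (U/A), 22 (U/C), 24 (C/G), 26 (A/G).
There are 8 differences over 34 sites, so p = 8/34 = 0.235.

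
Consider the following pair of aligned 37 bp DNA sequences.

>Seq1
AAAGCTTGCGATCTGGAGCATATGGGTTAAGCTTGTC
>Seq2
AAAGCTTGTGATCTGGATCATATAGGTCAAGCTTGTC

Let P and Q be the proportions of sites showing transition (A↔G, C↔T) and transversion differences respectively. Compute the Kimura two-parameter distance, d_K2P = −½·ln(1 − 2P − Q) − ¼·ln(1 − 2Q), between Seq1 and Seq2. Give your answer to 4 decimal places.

The sequences differ at positions 9 (C/T, transition), 18 (G/T, transversion), 24 (G/A, transition), 28 (T/C, transition).
Of the 4 differences, 3 transitions and 1 transversion over 37 sites: P = 3/37 = 0.081081, Q = 1/37 = 0.027027.
d = −0.5·ln(0.810811) − 0.25·ln(0.945946) = −0.5·(-0.209720) − 0.25·(-0.055570) = 0.1188.

0.1188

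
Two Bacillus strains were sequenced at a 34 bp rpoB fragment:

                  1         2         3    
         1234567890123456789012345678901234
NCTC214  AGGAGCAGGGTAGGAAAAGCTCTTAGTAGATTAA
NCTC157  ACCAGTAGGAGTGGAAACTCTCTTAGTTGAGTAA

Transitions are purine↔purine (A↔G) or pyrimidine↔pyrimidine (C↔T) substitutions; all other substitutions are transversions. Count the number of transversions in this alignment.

8

Mismatches occur at site 2 (G→C, transversion), site 3 (G→C, transversion), site 6 (C→T, transition), site 10 (G→A, transition), site 11 (T→G, transversion), site 12 (A→T, transversion), site 18 (A→C, transversion), site 19 (G→T, transversion), site 28 (A→T, transversion), site 31 (T→G, transversion).
Of the 10 differences, 2 transitions and 8 transversions, so the answer is 8.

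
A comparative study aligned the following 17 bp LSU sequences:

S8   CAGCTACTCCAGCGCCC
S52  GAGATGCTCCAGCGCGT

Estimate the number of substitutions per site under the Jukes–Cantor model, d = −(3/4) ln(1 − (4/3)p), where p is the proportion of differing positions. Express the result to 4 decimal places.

0.3734

Mismatches occur at site 1 (C↔G), site 4 (C↔A), site 6 (A↔G), site 16 (C↔G), site 17 (C↔T).
p = 5/17 = 0.294118.
d = −0.75 · ln(1 − (4/3)·0.294118) = −0.75 · ln(0.607843) = −0.75 · (-0.497839) = 0.3734.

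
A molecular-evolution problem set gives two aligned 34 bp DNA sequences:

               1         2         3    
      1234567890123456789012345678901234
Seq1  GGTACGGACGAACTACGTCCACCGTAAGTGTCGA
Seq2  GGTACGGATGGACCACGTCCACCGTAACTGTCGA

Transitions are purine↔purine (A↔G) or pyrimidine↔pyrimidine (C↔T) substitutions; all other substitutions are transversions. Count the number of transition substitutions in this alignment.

3

The sequences differ at positions 9 (C/T, transition), 11 (A/G, transition), 14 (T/C, transition), 28 (G/C, transversion).
Of the 4 differences, 3 transitions and 1 transversion, so the answer is 3.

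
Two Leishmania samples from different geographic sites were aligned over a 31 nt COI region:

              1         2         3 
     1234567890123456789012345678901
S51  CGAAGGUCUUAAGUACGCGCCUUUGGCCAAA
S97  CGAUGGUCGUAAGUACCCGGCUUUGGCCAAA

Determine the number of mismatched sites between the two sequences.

The sequences differ at positions 4 (A/U), 9 (U/G), 17 (G/C), 20 (C/G).
That gives 4 mismatches out of 31 aligned sites, so the Hamming distance is 4.

4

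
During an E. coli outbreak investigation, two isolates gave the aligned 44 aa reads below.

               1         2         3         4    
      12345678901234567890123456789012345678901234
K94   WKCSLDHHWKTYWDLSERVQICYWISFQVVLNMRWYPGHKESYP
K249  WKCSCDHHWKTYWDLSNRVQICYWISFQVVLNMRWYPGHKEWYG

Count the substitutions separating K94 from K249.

4

Differing sites — 5:L/C; 17:E/N; 42:S/W; 44:P/G.
That gives 4 mismatches out of 44 aligned sites, so the Hamming distance is 4.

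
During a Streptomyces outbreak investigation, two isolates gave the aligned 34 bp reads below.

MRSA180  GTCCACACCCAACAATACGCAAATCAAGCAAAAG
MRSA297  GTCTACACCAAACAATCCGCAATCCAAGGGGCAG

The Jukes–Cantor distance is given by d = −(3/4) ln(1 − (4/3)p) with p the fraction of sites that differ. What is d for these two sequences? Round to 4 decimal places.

Differing sites — 4:C/T; 10:C/A; 17:A/C; 23:A/T; 24:T/C; 29:C/G; 30:A/G; 31:A/G; 32:A/C.
p = 9/34 = 0.264706.
d = −0.75 · ln(1 − (4/3)·0.264706) = −0.75 · ln(0.647059) = −0.75 · (-0.435318) = 0.3265.

0.3265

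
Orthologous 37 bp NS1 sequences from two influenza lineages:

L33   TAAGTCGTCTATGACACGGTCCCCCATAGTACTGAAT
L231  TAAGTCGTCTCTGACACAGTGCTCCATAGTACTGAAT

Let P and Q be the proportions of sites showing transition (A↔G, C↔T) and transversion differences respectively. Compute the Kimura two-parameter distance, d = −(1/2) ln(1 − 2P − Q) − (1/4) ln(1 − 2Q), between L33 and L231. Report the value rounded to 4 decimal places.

0.1171

Differing sites — 11:A/C (Tv); 18:G/A (Ti); 21:C/G (Tv); 23:C/T (Ti).
Of the 4 differences, 2 transitions and 2 transversions over 37 sites: P = 2/37 = 0.054054, Q = 2/37 = 0.054054.
d = −0.5·ln(0.837838) − 0.25·ln(0.891892) = −0.5·(-0.176931) − 0.25·(-0.114410) = 0.1171.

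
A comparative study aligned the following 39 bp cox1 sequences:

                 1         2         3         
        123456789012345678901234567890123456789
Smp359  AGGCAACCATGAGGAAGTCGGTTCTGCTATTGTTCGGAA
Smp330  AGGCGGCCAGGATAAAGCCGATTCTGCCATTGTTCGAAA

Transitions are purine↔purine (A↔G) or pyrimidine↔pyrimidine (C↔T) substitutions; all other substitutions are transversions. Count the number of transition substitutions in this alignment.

7

The sequences differ at positions 5 (A/G, transition), 6 (A/G, transition), 10 (T/G, transversion), 13 (G/T, transversion), 14 (G/A, transition), 18 (T/C, transition), 21 (G/A, transition), 28 (T/C, transition), 37 (G/A, transition).
Of the 9 differences, 7 transitions and 2 transversions, so the answer is 7.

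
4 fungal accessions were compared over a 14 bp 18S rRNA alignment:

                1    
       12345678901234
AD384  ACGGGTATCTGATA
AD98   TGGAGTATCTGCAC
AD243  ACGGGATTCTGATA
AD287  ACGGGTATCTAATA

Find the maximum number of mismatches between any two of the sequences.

Pairwise Hamming distances:
  AD384 vs AD98: 6
  AD384 vs AD243: 2
  AD384 vs AD287: 1
  AD98 vs AD243: 8
  AD98 vs AD287: 7
  AD243 vs AD287: 3
The largest is 8, between AD98 and AD243.

8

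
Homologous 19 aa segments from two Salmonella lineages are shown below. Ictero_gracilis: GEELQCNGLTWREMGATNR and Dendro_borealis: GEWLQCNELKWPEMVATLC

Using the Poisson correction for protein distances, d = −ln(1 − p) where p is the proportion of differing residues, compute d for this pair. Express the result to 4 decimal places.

The sequences differ at positions 3 (E/W), 8 (G/E), 10 (T/K), 12 (R/P), 15 (G/V), 18 (N/L), 19 (R/C).
p = 7/19 = 0.368421.
d = −ln(1 − 0.368421) = −ln(0.631579) = 0.4595.

0.4595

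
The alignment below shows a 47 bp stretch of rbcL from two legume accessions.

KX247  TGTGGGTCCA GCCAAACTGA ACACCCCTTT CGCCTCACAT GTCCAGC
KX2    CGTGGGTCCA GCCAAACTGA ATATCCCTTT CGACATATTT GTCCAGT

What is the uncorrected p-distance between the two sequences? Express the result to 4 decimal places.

0.1915

Differing sites — 1:T/C; 22:C/T; 24:C/T; 33:C/A; 35:T/A; 36:C/T; 38:C/T; 39:A/T; 47:C/T.
There are 9 differences over 47 sites, so p = 9/47 = 0.1915.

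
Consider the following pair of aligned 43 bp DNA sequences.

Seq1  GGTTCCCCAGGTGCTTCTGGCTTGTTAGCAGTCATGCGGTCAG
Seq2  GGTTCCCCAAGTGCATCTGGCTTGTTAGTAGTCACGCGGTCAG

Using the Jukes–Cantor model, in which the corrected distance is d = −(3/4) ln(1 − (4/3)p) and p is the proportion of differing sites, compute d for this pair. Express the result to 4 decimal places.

The sequences differ at positions 10 (G/A), 15 (T/A), 29 (C/T), 35 (T/C).
p = 4/43 = 0.093023.
d = −0.75 · ln(1 − (4/3)·0.093023) = −0.75 · ln(0.875969) = −0.75 · (-0.132425) = 0.0993.

0.0993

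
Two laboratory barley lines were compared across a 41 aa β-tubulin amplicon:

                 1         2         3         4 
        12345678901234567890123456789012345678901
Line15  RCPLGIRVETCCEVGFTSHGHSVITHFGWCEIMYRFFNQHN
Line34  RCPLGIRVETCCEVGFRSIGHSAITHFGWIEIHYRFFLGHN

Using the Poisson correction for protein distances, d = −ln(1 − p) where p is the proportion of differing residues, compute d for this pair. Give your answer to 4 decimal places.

0.1872

Mismatches occur at site 17 (T→R), site 19 (H→I), site 23 (V→A), site 30 (C→I), site 33 (M→H), site 38 (N→L), site 39 (Q→G).
p = 7/41 = 0.170732.
d = −ln(1 − 0.170732) = −ln(0.829268) = 0.1872.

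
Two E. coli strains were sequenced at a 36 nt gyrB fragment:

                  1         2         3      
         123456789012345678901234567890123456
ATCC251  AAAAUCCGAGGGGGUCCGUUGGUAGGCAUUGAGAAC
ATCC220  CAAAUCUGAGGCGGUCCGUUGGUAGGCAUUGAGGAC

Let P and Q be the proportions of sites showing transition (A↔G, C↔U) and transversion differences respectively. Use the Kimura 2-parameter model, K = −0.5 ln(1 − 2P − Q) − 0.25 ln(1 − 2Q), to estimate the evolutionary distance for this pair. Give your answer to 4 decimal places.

0.1206

Mismatches occur at site 1 (A/C, transversion), site 7 (C/U, transition), site 12 (G/C, transversion), site 34 (A/G, transition).
Of the 4 differences, 2 transitions and 2 transversions over 36 sites: P = 2/36 = 0.055556, Q = 2/36 = 0.055556.
d = −0.5·ln(0.833332) − 0.25·ln(0.888888) = −0.5·(-0.182323) − 0.25·(-0.117784) = 0.1206.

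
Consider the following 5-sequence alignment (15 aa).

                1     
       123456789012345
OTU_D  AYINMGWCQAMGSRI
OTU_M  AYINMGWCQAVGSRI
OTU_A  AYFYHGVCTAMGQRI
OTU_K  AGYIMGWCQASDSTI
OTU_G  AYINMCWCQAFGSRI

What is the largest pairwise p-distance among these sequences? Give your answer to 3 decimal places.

0.667

Pairwise Hamming distances:
  OTU_D vs OTU_M: 1
  OTU_D vs OTU_A: 6
  OTU_D vs OTU_K: 6
  OTU_D vs OTU_G: 2
  OTU_M vs OTU_A: 7
  OTU_M vs OTU_K: 6
  OTU_M vs OTU_G: 2
  OTU_A vs OTU_K: 10
  OTU_A vs OTU_G: 8
  OTU_K vs OTU_G: 7
The largest is 10 mismatches, between OTU_A and OTU_K; p = 10/15 = 0.667.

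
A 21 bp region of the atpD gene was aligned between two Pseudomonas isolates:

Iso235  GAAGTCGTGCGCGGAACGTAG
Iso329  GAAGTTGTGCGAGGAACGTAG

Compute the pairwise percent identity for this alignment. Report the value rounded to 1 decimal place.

Differing sites — 6:C/T; 12:C/A.
19 of the 21 sites match, so the percent identity is 19/21 × 100 = 90.5%.

90.5%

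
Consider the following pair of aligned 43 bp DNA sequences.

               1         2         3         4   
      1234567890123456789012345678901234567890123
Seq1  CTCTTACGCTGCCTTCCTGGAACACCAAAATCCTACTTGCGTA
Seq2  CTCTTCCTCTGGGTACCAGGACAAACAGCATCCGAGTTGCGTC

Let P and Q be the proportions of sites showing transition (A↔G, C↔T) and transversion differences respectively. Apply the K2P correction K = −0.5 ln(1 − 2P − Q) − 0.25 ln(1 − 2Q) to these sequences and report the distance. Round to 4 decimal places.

0.4465

Differing sites — 6:A/C (Tv); 8:G/T (Tv); 12:C/G (Tv); 13:C/G (Tv); 15:T/A (Tv); 18:T/A (Tv); 22:A/C (Tv); 23:C/A (Tv); 25:C/A (Tv); 28:A/G (Ti); 29:A/C (Tv); 34:T/G (Tv); 36:C/G (Tv); 43:A/C (Tv).
Of the 14 differences, 1 transition and 13 transversions over 43 sites: P = 1/43 = 0.023256, Q = 13/43 = 0.302326.
d = −0.5·ln(0.651162) − 0.25·ln(0.395348) = −0.5·(-0.428997) − 0.25·(-0.927989) = 0.4465.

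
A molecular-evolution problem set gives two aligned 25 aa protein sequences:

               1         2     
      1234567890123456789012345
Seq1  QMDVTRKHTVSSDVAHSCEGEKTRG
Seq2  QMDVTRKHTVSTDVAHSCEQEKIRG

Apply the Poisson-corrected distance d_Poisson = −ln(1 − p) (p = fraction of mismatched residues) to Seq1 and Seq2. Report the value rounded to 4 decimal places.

0.1278

Mismatches occur at site 12 (S↔T), site 20 (G↔Q), site 23 (T↔I).
p = 3/25 = 0.120000.
d = −ln(1 − 0.120000) = −ln(0.880000) = 0.1278.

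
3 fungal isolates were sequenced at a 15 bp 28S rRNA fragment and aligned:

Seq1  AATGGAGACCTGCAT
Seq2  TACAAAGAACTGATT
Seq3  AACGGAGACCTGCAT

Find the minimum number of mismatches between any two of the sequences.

Pairwise Hamming distances:
  Seq1 vs Seq2: 7
  Seq1 vs Seq3: 1
  Seq2 vs Seq3: 6
The smallest is 1, between Seq1 and Seq3.

1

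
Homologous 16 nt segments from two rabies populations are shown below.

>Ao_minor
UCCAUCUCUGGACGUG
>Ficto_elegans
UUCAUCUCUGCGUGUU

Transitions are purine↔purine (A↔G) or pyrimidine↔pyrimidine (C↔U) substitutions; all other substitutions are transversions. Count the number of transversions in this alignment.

Mismatches occur at site 2 (C/U, transition), site 11 (G/C, transversion), site 12 (A/G, transition), site 13 (C/U, transition), site 16 (G/U, transversion).
Of the 5 differences, 3 transitions and 2 transversions, so the answer is 2.

2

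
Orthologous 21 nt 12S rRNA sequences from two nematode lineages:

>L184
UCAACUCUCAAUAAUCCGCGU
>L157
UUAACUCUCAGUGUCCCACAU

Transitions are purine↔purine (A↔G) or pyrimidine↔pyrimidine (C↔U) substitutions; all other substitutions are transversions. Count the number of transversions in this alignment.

The sequences differ at positions 2 (C/U, transition), 11 (A/G, transition), 13 (A/G, transition), 14 (A/U, transversion), 15 (U/C, transition), 18 (G/A, transition), 20 (G/A, transition).
Of the 7 differences, 6 transitions and 1 transversion, so the answer is 1.

1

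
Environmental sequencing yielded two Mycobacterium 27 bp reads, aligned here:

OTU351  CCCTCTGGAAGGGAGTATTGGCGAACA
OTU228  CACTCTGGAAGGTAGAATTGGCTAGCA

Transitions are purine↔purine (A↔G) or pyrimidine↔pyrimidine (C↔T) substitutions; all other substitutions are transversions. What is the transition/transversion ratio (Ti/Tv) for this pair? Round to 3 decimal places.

Differing sites — 2:C/A (Tv); 13:G/T (Tv); 16:T/A (Tv); 23:G/T (Tv); 25:A/G (Ti).
Of the 5 differences, 1 transition and 4 transversions, so Ti/Tv = 1/4 = 0.250.

0.250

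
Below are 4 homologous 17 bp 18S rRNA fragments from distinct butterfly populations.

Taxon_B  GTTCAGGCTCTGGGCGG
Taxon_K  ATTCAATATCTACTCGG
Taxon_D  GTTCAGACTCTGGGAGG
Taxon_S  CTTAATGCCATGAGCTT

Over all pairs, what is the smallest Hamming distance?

Pairwise Hamming distances:
  Taxon_B vs Taxon_K: 7
  Taxon_B vs Taxon_D: 2
  Taxon_B vs Taxon_S: 8
  Taxon_K vs Taxon_D: 8
  Taxon_K vs Taxon_S: 12
  Taxon_D vs Taxon_S: 10
The smallest is 2, between Taxon_B and Taxon_D.

2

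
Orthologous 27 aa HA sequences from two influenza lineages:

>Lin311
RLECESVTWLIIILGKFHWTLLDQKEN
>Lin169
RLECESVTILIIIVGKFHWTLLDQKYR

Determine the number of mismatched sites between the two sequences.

4

The sequences differ at positions 9 (W/I), 14 (L/V), 26 (E/Y), 27 (N/R).
That gives 4 mismatches out of 27 aligned sites, so the Hamming distance is 4.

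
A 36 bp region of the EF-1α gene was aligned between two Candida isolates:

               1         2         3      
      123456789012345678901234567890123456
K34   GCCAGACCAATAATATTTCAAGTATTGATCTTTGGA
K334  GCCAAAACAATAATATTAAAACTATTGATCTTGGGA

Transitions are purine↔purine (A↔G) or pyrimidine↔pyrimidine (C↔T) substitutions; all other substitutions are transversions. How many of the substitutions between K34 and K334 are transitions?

1

The sequences differ at positions 5 (G/A, transition), 7 (C/A, transversion), 18 (T/A, transversion), 19 (C/A, transversion), 22 (G/C, transversion), 33 (T/G, transversion).
Of the 6 differences, 1 transition and 5 transversions, so the answer is 1.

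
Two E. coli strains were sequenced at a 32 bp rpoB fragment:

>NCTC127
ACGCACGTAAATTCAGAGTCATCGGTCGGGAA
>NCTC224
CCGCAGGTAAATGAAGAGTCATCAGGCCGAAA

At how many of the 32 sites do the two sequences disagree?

Differing sites — 1:A/C; 6:C/G; 13:T/G; 14:C/A; 24:G/A; 26:T/G; 28:G/C; 30:G/A.
That gives 8 mismatches out of 32 aligned sites, so the Hamming distance is 8.

8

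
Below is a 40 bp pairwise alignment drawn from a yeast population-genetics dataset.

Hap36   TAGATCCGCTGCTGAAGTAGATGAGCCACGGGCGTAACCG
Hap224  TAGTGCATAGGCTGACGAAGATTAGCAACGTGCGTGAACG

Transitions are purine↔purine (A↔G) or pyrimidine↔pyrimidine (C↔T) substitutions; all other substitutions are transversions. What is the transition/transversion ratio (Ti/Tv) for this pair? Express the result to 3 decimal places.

The sequences differ at positions 4 (A/T, transversion), 5 (T/G, transversion), 7 (C/A, transversion), 8 (G/T, transversion), 9 (C/A, transversion), 10 (T/G, transversion), 16 (A/C, transversion), 18 (T/A, transversion), 23 (G/T, transversion), 27 (C/A, transversion), 31 (G/T, transversion), 36 (A/G, transition), 38 (C/A, transversion).
Of the 13 differences, 1 transition and 12 transversions, so Ti/Tv = 1/12 = 0.083.

0.083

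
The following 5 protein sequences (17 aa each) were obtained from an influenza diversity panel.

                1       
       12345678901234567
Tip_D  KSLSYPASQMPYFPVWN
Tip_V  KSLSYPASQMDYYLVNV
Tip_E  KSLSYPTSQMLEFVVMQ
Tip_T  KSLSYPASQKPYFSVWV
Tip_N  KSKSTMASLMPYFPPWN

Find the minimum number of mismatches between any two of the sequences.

3

Pairwise Hamming distances:
  Tip_D vs Tip_V: 5
  Tip_D vs Tip_E: 6
  Tip_D vs Tip_T: 3
  Tip_D vs Tip_N: 5
  Tip_V vs Tip_E: 7
  Tip_V vs Tip_T: 5
  Tip_V vs Tip_N: 10
  Tip_E vs Tip_T: 7
  Tip_E vs Tip_N: 11
  Tip_T vs Tip_N: 8
The smallest is 3, between Tip_D and Tip_T.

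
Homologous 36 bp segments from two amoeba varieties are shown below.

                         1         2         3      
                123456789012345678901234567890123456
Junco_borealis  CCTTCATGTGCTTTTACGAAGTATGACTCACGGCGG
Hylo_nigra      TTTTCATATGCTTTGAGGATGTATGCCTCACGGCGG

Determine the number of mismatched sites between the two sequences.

7

The sequences differ at positions 1 (C/T), 2 (C/T), 8 (G/A), 15 (T/G), 17 (C/G), 20 (A/T), 26 (A/C).
That gives 7 mismatches out of 36 aligned sites, so the Hamming distance is 7.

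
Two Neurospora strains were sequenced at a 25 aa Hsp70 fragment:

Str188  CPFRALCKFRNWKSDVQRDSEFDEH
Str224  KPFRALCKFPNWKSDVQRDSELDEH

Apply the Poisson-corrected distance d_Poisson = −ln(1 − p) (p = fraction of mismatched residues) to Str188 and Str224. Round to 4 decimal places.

0.1278

Mismatches occur at site 1 (C→K), site 10 (R→P), site 22 (F→L).
p = 3/25 = 0.120000.
d = −ln(1 − 0.120000) = −ln(0.880000) = 0.1278.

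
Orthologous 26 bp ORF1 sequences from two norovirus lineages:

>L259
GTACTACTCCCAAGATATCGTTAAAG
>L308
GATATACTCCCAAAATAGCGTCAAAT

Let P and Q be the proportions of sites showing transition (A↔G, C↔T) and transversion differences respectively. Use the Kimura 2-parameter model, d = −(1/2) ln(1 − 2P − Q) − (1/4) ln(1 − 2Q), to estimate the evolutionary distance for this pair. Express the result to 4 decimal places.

0.3338

The sequences differ at positions 2 (T/A, transversion), 3 (A/T, transversion), 4 (C/A, transversion), 14 (G/A, transition), 18 (T/G, transversion), 22 (T/C, transition), 26 (G/T, transversion).
Of the 7 differences, 2 transitions and 5 transversions over 26 sites: P = 2/26 = 0.076923, Q = 5/26 = 0.192308.
d = −0.5·ln(0.653846) − 0.25·ln(0.615384) = −0.5·(-0.424883) − 0.25·(-0.485509) = 0.3338.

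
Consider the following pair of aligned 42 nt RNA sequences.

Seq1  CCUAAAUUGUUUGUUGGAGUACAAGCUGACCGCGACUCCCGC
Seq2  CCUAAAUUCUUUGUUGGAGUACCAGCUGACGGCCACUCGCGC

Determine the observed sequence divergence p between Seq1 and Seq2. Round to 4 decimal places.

0.1190

Differing sites — 9:G/C; 23:A/C; 31:C/G; 34:G/C; 39:C/G.
There are 5 differences over 42 sites, so p = 5/42 = 0.1190.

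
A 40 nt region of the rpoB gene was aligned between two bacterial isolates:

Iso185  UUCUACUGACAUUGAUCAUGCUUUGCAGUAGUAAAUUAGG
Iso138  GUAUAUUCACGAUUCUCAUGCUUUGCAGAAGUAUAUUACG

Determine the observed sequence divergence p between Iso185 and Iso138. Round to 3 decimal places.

Differing sites — 1:U/G; 3:C/A; 6:C/U; 8:G/C; 11:A/G; 12:U/A; 14:G/U; 15:A/C; 29:U/A; 34:A/U; 39:G/C.
There are 11 differences over 40 sites, so p = 11/40 = 0.275.

0.275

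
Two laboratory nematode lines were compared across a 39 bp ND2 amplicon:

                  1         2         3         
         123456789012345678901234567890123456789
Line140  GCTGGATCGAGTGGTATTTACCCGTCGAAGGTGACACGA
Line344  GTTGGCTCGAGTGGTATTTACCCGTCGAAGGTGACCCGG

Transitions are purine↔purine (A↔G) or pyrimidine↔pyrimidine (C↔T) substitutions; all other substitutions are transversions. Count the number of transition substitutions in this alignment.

2

The sequences differ at positions 2 (C/T, transition), 6 (A/C, transversion), 36 (A/C, transversion), 39 (A/G, transition).
Of the 4 differences, 2 transitions and 2 transversions, so the answer is 2.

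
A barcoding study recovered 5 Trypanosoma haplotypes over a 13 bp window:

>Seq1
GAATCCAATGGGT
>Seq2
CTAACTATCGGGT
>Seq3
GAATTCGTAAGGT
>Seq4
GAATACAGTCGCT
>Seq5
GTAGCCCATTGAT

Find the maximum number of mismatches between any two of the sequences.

Pairwise Hamming distances:
  Seq1 vs Seq2: 6
  Seq1 vs Seq3: 5
  Seq1 vs Seq4: 4
  Seq1 vs Seq5: 5
  Seq2 vs Seq3: 8
  Seq2 vs Seq4: 9
  Seq2 vs Seq5: 8
  Seq3 vs Seq4: 6
  Seq3 vs Seq5: 8
  Seq4 vs Seq5: 7
The largest is 9, between Seq2 and Seq4.

9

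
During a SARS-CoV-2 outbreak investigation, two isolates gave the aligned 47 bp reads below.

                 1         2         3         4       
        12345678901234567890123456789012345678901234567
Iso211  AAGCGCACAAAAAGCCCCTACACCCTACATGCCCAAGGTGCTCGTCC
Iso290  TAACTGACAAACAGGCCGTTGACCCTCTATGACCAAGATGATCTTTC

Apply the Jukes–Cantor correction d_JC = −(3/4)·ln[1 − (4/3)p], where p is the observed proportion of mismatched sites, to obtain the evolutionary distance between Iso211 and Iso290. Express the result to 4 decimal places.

0.4537

The sequences differ at positions 1 (A/T), 3 (G/A), 5 (G/T), 6 (C/G), 12 (A/C), 15 (C/G), 18 (C/G), 20 (A/T), 21 (C/G), 27 (A/C), 28 (C/T), 32 (C/A), 38 (G/A), 41 (C/A), 44 (G/T), 46 (C/T).
p = 16/47 = 0.340426.
d = −0.75 · ln(1 − (4/3)·0.340426) = −0.75 · ln(0.546099) = −0.75 · (-0.604955) = 0.4537.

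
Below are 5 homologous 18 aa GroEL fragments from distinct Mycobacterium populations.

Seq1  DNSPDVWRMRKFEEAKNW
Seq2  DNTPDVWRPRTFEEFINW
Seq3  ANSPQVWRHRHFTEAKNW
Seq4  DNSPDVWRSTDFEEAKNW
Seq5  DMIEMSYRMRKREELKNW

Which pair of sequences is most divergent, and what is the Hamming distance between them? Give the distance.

Pairwise Hamming distances:
  Seq1 vs Seq2: 5
  Seq1 vs Seq3: 5
  Seq1 vs Seq4: 3
  Seq1 vs Seq5: 8
  Seq2 vs Seq3: 8
  Seq2 vs Seq4: 6
  Seq2 vs Seq5: 11
  Seq3 vs Seq4: 6
  Seq3 vs Seq5: 12
  Seq4 vs Seq5: 11
The largest is 12, between Seq3 and Seq5.

12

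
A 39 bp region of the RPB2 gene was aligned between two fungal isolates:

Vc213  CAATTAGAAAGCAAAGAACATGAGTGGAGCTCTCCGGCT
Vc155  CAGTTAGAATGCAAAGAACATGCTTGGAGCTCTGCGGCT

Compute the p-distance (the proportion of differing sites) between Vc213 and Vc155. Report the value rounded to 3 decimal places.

Mismatches occur at site 3 (A↔G), site 10 (A↔T), site 23 (A↔C), site 24 (G↔T), site 34 (C↔G).
There are 5 differences over 39 sites, so p = 5/39 = 0.128.

0.128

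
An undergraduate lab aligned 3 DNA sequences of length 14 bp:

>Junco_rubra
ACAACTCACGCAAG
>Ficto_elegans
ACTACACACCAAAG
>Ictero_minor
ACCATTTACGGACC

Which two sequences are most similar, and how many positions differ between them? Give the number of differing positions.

4

Pairwise Hamming distances:
  Junco_rubra vs Ficto_elegans: 4
  Junco_rubra vs Ictero_minor: 6
  Ficto_elegans vs Ictero_minor: 8
The smallest is 4, between Junco_rubra and Ficto_elegans.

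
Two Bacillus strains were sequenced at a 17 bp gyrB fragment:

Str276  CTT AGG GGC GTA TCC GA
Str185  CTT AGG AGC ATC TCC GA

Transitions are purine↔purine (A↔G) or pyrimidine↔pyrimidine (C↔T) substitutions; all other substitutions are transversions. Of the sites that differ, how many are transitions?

The sequences differ at positions 7 (G/A, transition), 10 (G/A, transition), 12 (A/C, transversion).
Of the 3 differences, 2 transitions and 1 transversion, so the answer is 2.

2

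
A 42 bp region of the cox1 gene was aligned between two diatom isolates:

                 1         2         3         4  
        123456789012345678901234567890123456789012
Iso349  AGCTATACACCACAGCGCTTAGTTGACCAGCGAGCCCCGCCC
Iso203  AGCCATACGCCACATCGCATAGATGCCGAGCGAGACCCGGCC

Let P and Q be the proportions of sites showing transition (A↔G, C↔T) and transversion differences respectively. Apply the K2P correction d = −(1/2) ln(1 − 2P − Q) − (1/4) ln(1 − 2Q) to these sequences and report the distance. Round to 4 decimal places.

0.2532

Differing sites — 4:T/C (Ti); 9:A/G (Ti); 15:G/T (Tv); 19:T/A (Tv); 23:T/A (Tv); 26:A/C (Tv); 28:C/G (Tv); 35:C/A (Tv); 40:C/G (Tv).
Of the 9 differences, 2 transitions and 7 transversions over 42 sites: P = 2/42 = 0.047619, Q = 7/42 = 0.166667.
d = −0.5·ln(0.738095) − 0.25·ln(0.666666) = −0.5·(-0.303683) − 0.25·(-0.405466) = 0.2532.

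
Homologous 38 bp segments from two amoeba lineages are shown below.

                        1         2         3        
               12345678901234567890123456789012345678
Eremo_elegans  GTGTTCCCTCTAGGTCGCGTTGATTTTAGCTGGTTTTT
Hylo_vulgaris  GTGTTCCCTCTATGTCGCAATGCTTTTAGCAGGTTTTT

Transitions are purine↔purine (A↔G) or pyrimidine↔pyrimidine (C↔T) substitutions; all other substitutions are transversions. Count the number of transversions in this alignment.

The sequences differ at positions 13 (G/T, transversion), 19 (G/A, transition), 20 (T/A, transversion), 23 (A/C, transversion), 31 (T/A, transversion).
Of the 5 differences, 1 transition and 4 transversions, so the answer is 4.

4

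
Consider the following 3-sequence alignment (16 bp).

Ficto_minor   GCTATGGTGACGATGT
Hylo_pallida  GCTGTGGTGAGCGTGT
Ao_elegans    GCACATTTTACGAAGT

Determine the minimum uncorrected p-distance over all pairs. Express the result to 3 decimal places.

Pairwise Hamming distances:
  Ficto_minor vs Hylo_pallida: 4
  Ficto_minor vs Ao_elegans: 7
  Hylo_pallida vs Ao_elegans: 10
The smallest is 4 mismatches, between Ficto_minor and Hylo_pallida; p = 4/16 = 0.250.

0.250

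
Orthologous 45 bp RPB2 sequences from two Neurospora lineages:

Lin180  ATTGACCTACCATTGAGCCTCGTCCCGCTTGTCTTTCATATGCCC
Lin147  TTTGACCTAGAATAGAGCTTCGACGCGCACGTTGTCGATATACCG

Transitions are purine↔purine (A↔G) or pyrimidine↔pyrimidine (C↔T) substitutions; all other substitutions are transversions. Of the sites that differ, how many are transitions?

5

Differing sites — 1:A/T (Tv); 10:C/G (Tv); 11:C/A (Tv); 14:T/A (Tv); 19:C/T (Ti); 23:T/A (Tv); 25:C/G (Tv); 29:T/A (Tv); 30:T/C (Ti); 33:C/T (Ti); 34:T/G (Tv); 36:T/C (Ti); 37:C/G (Tv); 42:G/A (Ti); 45:C/G (Tv).
Of the 15 differences, 5 transitions and 10 transversions, so the answer is 5.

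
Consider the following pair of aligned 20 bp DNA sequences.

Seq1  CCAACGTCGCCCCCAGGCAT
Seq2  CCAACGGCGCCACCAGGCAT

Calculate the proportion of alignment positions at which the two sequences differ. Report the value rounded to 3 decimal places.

Differing sites — 7:T/G; 12:C/A.
There are 2 differences over 20 sites, so p = 2/20 = 0.100.

0.100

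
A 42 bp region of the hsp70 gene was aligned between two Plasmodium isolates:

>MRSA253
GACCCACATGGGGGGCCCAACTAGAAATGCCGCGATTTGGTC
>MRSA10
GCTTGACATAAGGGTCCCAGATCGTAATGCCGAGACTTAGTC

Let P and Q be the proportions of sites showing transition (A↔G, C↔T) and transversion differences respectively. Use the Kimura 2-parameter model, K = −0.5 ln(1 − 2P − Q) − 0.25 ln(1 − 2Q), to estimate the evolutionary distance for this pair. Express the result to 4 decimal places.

0.4479

The sequences differ at positions 2 (A/C, transversion), 3 (C/T, transition), 4 (C/T, transition), 5 (C/G, transversion), 10 (G/A, transition), 11 (G/A, transition), 15 (G/T, transversion), 20 (A/G, transition), 21 (C/A, transversion), 23 (A/C, transversion), 25 (A/T, transversion), 33 (C/A, transversion), 36 (T/C, transition), 39 (G/A, transition).
Of the 14 differences, 7 transitions and 7 transversions over 42 sites: P = 7/42 = 0.166667, Q = 7/42 = 0.166667.
d = −0.5·ln(0.499999) − 0.25·ln(0.666666) = −0.5·(-0.693149) − 0.25·(-0.405466) = 0.4479.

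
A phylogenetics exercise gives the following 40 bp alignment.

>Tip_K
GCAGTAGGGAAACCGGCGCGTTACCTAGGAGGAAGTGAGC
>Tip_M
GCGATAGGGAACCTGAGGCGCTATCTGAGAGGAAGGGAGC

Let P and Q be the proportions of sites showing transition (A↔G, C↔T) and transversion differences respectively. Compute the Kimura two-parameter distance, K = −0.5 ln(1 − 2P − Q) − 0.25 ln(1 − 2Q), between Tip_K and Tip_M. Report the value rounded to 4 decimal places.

Differing sites — 3:A/G (Ti); 4:G/A (Ti); 12:A/C (Tv); 14:C/T (Ti); 16:G/A (Ti); 17:C/G (Tv); 21:T/C (Ti); 24:C/T (Ti); 27:A/G (Ti); 28:G/A (Ti); 36:T/G (Tv).
Of the 11 differences, 8 transitions and 3 transversions over 40 sites: P = 8/40 = 0.200000, Q = 3/40 = 0.075000.
d = −0.5·ln(0.525000) − 0.25·ln(0.850000) = −0.5·(-0.644357) − 0.25·(-0.162519) = 0.3628.

0.3628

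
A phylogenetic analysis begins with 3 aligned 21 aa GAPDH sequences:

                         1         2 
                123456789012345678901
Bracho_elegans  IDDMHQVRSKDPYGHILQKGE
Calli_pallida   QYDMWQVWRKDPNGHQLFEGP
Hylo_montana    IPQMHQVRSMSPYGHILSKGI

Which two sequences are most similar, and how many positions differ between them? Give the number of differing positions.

Pairwise Hamming distances:
  Bracho_elegans vs Calli_pallida: 10
  Bracho_elegans vs Hylo_montana: 6
  Calli_pallida vs Hylo_montana: 13
The smallest is 6, between Bracho_elegans and Hylo_montana.

6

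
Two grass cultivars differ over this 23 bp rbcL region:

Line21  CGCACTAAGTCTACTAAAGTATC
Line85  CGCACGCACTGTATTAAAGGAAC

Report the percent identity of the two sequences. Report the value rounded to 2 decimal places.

The sequences differ at positions 6 (T/G), 7 (A/C), 9 (G/C), 11 (C/G), 14 (C/T), 20 (T/G), 22 (T/A).
16 of the 23 sites match, so the percent identity is 16/23 × 100 = 69.57%.

69.57%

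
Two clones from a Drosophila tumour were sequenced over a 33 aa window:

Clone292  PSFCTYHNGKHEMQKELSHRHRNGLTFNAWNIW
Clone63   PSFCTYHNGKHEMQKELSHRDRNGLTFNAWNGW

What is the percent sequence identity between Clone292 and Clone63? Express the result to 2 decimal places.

93.94%

Mismatches occur at site 21 (H→D), site 32 (I→G).
31 of the 33 sites match, so the percent identity is 31/33 × 100 = 93.94%.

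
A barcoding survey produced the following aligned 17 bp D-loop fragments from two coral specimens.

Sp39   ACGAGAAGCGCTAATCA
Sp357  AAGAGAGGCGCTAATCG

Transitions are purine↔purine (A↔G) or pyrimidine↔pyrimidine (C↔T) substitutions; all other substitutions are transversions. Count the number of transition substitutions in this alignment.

Differing sites — 2:C/A (Tv); 7:A/G (Ti); 17:A/G (Ti).
Of the 3 differences, 2 transitions and 1 transversion, so the answer is 2.

2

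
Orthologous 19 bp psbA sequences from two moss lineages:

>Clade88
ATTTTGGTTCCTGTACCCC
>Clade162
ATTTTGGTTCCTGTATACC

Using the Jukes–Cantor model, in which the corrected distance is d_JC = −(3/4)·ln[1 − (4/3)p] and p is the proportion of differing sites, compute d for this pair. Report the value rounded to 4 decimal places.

0.1134

Mismatches occur at site 16 (C→T), site 17 (C→A).
p = 2/19 = 0.105263.
d = −0.75 · ln(1 − (4/3)·0.105263) = −0.75 · ln(0.859649) = −0.75 · (-0.151231) = 0.1134.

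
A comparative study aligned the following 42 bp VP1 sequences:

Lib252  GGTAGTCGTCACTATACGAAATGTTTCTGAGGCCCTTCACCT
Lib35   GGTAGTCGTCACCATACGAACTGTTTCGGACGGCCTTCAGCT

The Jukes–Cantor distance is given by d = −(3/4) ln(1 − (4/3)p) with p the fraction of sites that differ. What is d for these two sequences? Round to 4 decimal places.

The sequences differ at positions 13 (T/C), 21 (A/C), 28 (T/G), 31 (G/C), 33 (C/G), 40 (C/G).
p = 6/42 = 0.142857.
d = −0.75 · ln(1 − (4/3)·0.142857) = −0.75 · ln(0.809524) = −0.75 · (-0.211309) = 0.1585.

0.1585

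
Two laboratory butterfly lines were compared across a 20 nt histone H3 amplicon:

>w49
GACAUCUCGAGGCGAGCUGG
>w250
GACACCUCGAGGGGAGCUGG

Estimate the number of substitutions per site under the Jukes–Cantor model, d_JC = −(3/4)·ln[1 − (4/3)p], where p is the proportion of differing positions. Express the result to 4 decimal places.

0.1073

The sequences differ at positions 5 (U/C), 13 (C/G).
p = 2/20 = 0.100000.
d = −0.75 · ln(1 − (4/3)·0.100000) = −0.75 · ln(0.866667) = −0.75 · (-0.143100) = 0.1073.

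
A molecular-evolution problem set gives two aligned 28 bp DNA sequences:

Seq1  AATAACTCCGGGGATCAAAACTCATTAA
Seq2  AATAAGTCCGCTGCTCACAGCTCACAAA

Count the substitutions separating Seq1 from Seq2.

8

Mismatches occur at site 6 (C→G), site 11 (G→C), site 12 (G→T), site 14 (A→C), site 18 (A→C), site 20 (A→G), site 25 (T→C), site 26 (T→A).
That gives 8 mismatches out of 28 aligned sites, so the Hamming distance is 8.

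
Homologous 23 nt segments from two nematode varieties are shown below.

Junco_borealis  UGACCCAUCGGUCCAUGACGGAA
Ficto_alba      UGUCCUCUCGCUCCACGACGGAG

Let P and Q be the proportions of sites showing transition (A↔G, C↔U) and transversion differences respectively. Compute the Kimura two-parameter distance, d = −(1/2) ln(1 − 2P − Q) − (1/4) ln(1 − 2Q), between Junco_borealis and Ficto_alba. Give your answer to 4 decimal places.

0.3238

Mismatches occur at site 3 (A↔U, transversion), site 6 (C↔U, transition), site 7 (A↔C, transversion), site 11 (G↔C, transversion), site 16 (U↔C, transition), site 23 (A↔G, transition).
Of the 6 differences, 3 transitions and 3 transversions over 23 sites: P = 3/23 = 0.130435, Q = 3/23 = 0.130435.
d = −0.5·ln(0.608695) − 0.25·ln(0.739130) = −0.5·(-0.496438) − 0.25·(-0.302281) = 0.3238.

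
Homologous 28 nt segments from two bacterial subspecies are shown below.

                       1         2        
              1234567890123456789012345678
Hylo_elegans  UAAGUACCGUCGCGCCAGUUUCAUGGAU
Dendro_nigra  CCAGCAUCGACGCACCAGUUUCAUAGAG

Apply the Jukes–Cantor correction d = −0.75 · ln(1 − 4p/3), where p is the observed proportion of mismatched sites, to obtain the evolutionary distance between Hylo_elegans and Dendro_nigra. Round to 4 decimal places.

0.3597

Differing sites — 1:U/C; 2:A/C; 5:U/C; 7:C/U; 10:U/A; 14:G/A; 25:G/A; 28:U/G.
p = 8/28 = 0.285714.
d = −0.75 · ln(1 − (4/3)·0.285714) = −0.75 · ln(0.619048) = −0.75 · (-0.479572) = 0.3597.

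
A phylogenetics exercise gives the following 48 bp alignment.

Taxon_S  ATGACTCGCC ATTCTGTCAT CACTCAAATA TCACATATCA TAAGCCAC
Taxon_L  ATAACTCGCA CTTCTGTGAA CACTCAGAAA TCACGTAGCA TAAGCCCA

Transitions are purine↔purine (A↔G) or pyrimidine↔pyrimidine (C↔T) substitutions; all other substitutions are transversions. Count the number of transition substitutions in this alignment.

The sequences differ at positions 3 (G/A, transition), 10 (C/A, transversion), 11 (A/C, transversion), 18 (C/G, transversion), 20 (T/A, transversion), 27 (A/G, transition), 29 (T/A, transversion), 35 (A/G, transition), 38 (T/G, transversion), 47 (A/C, transversion), 48 (C/A, transversion).
Of the 11 differences, 3 transitions and 8 transversions, so the answer is 3.

3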